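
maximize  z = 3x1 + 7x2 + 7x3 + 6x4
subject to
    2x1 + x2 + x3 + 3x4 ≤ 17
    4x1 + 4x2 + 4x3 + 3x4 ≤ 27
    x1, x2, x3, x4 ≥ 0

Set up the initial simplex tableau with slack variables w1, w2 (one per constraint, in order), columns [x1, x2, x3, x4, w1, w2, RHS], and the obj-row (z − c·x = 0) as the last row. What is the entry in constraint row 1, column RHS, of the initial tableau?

17

The RHS of constraint 1 is b_1 = 17.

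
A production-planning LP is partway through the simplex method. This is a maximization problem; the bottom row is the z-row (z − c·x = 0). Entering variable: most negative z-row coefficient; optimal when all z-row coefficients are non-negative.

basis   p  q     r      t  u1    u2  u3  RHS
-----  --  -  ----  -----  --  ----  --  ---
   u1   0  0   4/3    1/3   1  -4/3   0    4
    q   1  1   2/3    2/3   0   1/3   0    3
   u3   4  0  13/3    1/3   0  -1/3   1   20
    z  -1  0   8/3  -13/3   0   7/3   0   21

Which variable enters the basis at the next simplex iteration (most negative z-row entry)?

Negative z-row entries: p: -1, t: -13/3.
The most negative is -13/3 in column t, so t enters.

t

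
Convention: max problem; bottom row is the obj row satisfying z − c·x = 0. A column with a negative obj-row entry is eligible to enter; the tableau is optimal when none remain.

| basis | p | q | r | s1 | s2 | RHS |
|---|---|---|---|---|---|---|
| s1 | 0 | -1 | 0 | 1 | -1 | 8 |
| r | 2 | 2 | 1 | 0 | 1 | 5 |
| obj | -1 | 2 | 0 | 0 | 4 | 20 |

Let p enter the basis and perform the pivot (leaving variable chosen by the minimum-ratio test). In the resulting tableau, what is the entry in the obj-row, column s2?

Ratio test on column p — row 1: entry 0 ≤ 0; row 2: 5/2 = 5/2. Minimum is 5/2 at row 2 (r leaves); pivot element 2.
Divide row 2 by 2; eliminate column p from the other rows.
obj-row update in column s2: 4 − (-1)·(1/2) = 9/2.

9/2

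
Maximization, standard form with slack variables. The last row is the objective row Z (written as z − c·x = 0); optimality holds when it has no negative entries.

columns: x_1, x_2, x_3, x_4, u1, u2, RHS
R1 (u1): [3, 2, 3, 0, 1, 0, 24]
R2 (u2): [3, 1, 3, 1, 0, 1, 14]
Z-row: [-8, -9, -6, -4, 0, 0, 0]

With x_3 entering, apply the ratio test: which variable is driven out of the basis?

u2

Column x_3 entries and ratios — u1: 24/3 = 8; u2: 14/3 = 14/3.
Smallest ratio is 14/3 in the row of u2, so u2 leaves.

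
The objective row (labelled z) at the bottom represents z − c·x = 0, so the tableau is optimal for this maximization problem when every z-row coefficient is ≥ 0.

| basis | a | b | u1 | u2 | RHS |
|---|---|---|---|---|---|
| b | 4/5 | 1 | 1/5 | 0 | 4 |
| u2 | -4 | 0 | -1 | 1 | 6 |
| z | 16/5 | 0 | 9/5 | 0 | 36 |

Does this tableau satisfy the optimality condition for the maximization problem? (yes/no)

yes

Every z-row coefficient is ≥ 0, so the tableau is optimal.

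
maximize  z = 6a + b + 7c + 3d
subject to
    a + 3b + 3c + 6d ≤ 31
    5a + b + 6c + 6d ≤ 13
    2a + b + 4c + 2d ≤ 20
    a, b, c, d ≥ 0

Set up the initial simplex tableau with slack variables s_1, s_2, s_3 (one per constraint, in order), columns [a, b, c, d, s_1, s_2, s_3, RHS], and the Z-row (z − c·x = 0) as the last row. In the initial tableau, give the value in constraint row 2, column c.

6

Constraint 2 has coefficient 6 on c.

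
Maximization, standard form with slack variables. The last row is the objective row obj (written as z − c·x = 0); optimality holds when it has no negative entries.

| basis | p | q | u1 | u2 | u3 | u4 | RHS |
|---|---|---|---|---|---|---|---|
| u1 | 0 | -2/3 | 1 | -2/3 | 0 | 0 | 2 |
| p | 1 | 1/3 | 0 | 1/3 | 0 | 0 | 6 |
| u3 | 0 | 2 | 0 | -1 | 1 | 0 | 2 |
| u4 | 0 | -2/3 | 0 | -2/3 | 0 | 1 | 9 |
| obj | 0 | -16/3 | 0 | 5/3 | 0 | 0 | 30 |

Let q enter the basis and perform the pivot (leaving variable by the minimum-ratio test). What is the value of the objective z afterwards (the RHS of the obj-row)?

Ratio test on column q — row 1: entry -2/3 ≤ 0; row 2: 6/(1/3) = 18; row 3: 2/2 = 1; row 4: entry -2/3 ≤ 0. Minimum is 1 at row 3 (u3 leaves); pivot element 2.
Pivot on row 3; the obj-row RHS becomes 30 − (-16/3)·1 = 106/3.

106/3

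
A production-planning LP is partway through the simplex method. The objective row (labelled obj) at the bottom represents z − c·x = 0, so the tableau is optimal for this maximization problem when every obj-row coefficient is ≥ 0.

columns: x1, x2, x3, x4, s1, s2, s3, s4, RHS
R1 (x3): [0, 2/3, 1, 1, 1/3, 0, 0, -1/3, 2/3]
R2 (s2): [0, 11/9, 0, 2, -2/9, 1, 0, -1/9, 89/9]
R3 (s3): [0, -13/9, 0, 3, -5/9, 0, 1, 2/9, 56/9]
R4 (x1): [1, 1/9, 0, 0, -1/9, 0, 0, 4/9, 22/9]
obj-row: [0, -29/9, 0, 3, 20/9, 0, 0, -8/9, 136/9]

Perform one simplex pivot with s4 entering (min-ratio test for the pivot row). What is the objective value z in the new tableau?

20

Ratio test on column s4 — row 1: entry -1/3 ≤ 0; row 2: entry -1/9 ≤ 0; row 3: (56/9)/(2/9) = 28; row 4: (22/9)/(4/9) = 11/2. Minimum is 11/2 at row 4 (x1 leaves); pivot element 4/9.
Pivot on row 4; the obj-row RHS becomes 136/9 − (-8/9)·(11/2) = 20.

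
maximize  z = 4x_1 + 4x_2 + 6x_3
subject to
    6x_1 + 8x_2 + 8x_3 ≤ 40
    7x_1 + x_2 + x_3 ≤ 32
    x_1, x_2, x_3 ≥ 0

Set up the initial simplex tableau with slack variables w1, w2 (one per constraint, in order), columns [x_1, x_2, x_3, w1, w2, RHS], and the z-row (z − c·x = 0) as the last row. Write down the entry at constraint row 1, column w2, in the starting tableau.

0

Slack w2 belongs to constraint 2; its column is the unit vector e_2, so the entry in row 1 is 0.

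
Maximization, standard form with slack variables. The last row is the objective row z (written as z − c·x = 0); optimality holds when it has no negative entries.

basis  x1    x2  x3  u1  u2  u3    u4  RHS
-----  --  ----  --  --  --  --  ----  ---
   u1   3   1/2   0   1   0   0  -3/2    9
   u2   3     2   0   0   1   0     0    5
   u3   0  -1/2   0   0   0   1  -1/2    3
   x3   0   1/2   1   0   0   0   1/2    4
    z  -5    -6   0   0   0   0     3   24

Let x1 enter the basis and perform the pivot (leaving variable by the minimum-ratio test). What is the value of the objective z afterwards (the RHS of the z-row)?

97/3

Ratio test on column x1 — row 1: 9/3 = 3; row 2: 5/3 = 5/3; row 3: entry 0 ≤ 0; row 4: entry 0 ≤ 0. Minimum is 5/3 at row 2 (u2 leaves); pivot element 3.
Pivot on row 2; the z-row RHS becomes 24 − (-5)·(5/3) = 97/3.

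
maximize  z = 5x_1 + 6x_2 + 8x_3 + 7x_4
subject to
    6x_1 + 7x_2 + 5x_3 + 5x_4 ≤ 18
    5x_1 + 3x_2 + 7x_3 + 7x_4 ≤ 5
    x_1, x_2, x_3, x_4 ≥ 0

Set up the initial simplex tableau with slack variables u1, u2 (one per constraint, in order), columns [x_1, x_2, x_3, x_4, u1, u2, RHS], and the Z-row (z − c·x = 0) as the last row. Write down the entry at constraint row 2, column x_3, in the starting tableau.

7

Constraint 2 has coefficient 7 on x_3.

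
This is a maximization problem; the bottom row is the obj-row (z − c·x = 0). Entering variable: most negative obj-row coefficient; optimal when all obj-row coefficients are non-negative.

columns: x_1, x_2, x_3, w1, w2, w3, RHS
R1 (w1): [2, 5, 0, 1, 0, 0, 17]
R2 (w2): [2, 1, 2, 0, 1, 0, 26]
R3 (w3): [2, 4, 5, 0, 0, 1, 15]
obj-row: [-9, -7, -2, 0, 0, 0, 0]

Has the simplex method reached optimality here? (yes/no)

no

The obj-row has a negative entry -9 in column x_1, so it is not optimal.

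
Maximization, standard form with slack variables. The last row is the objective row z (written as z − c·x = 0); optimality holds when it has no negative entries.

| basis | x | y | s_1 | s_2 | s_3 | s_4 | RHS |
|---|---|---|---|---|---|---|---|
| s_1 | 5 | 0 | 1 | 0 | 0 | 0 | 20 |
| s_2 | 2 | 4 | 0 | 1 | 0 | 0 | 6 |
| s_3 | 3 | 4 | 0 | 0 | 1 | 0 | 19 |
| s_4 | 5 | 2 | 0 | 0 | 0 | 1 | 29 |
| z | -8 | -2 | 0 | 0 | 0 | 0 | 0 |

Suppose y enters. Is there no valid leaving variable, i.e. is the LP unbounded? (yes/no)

Column y has positive entries in row(s) 2, 3, 4, so the ratio test bounds it — not unbounded.

no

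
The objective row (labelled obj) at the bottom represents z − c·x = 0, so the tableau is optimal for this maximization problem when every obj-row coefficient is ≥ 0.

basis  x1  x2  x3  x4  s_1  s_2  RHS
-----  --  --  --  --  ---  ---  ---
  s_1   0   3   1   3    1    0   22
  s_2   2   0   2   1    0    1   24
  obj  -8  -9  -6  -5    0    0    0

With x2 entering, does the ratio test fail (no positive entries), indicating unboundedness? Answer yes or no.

Column x2 has positive entries in row(s) 1, so the ratio test bounds it — not unbounded.

no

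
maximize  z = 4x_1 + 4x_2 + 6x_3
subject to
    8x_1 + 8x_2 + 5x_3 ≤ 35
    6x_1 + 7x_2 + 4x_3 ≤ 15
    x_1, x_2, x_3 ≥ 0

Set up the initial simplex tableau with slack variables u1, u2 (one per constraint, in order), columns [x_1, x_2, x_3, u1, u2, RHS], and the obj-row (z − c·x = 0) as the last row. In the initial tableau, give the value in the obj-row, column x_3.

The obj-row carries the negated objective coefficients: the x_3 entry is -6.

-6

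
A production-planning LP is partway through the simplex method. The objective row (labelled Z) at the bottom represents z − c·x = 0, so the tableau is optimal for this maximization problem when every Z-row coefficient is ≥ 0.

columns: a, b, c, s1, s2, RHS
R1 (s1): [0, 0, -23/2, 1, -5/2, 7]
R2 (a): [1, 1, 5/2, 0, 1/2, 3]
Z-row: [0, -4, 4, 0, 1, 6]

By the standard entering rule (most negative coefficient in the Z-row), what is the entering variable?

Negative Z-row entries: b: -4.
The most negative is -4 in column b, so b enters.

b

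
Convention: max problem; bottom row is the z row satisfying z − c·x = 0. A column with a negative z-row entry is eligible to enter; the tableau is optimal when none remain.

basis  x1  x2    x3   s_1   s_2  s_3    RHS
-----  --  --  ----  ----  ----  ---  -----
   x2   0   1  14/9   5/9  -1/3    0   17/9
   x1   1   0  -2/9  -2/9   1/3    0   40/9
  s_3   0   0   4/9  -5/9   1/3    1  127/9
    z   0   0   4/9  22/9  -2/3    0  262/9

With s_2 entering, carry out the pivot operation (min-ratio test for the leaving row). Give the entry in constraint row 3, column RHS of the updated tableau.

Ratio test on column s_2 — row 1: entry -1/3 ≤ 0; row 2: (40/9)/(1/3) = 40/3; row 3: (127/9)/(1/3) = 127/3. Minimum is 40/3 at row 2 (x1 leaves); pivot element 1/3.
Divide row 2 by 1/3; eliminate column s_2 from the other rows.
Row 3 update in column RHS: 127/9 − (1/3)·(40/3) = 29/3.

29/3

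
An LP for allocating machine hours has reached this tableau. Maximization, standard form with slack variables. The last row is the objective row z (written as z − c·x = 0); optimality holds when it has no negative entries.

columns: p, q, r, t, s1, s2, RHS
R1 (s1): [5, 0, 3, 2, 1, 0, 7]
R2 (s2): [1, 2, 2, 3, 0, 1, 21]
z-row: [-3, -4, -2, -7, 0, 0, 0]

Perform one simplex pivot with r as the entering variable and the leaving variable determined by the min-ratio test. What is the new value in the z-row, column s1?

2/3

Ratio test on column r — row 1: 7/3 = 7/3; row 2: 21/2 = 21/2. Minimum is 7/3 at row 1 (s1 leaves); pivot element 3.
Divide row 1 by 3; eliminate column r from the other rows.
z-row update in column s1: 0 − (-2)·(1/3) = 2/3.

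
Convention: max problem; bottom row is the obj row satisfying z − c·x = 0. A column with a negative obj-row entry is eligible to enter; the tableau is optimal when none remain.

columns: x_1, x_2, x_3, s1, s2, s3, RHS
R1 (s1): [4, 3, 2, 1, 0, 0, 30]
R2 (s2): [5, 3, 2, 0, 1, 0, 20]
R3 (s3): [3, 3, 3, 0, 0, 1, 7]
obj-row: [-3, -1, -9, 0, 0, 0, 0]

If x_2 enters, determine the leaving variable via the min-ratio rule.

s3

Column x_2 entries and ratios — s1: 30/3 = 10; s2: 20/3 = 20/3; s3: 7/3 = 7/3.
Smallest ratio is 7/3 in the row of s3, so s3 leaves.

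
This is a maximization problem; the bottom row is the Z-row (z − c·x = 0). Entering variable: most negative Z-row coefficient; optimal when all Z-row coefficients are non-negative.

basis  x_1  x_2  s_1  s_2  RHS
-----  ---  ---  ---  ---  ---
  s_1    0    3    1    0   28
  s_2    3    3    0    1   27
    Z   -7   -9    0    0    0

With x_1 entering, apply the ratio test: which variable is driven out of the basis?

Column x_1 entries and ratios — s_1: 0 ≤ 0, skip; s_2: 27/3 = 9.
Smallest ratio is 9 in the row of s_2, so s_2 leaves.

s_2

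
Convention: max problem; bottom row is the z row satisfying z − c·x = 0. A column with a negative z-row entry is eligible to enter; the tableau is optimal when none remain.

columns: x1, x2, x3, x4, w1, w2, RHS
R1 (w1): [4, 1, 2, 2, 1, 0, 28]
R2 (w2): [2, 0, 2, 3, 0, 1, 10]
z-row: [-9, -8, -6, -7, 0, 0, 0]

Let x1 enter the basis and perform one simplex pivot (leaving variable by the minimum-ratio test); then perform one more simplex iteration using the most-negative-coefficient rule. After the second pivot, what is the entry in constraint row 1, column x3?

Ratio test on column x1 — row 1: 28/4 = 7; row 2: 10/2 = 5. Minimum is 5 at row 2 (w2 leaves); pivot element 2.
Divide row 2 by 2; eliminate column x1 from the other rows.
Second iteration: most negative z-row entry is -8 in column x2, so x2 enters.
Ratio test on column x2 — row 1: 8/1 = 8; row 2: entry 0 ≤ 0. Minimum is 8 at row 1 (w1 leaves); pivot element 1.
Divide row 1 by 1; eliminate column x2 from the other rows.
After both pivots, the entry at constraint row 1, column x3 is -2.

-2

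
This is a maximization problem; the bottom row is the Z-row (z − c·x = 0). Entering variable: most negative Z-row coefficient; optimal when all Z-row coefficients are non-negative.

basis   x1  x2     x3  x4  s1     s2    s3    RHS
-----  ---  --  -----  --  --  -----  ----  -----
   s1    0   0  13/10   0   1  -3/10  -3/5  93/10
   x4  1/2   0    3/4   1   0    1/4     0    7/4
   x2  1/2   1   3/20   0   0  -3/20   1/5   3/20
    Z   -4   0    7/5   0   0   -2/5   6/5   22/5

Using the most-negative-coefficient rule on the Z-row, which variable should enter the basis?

x1

Negative Z-row entries: x1: -4, s2: -2/5.
The most negative is -4 in column x1, so x1 enters.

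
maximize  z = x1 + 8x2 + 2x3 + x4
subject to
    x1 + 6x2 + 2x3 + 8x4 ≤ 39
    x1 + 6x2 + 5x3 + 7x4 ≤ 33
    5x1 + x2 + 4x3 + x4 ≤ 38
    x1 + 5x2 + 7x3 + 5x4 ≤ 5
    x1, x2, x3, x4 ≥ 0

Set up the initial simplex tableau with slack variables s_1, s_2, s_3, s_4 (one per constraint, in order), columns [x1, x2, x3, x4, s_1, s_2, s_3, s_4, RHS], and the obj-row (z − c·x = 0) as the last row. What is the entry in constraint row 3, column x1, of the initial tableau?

Constraint 3 has coefficient 5 on x1.

5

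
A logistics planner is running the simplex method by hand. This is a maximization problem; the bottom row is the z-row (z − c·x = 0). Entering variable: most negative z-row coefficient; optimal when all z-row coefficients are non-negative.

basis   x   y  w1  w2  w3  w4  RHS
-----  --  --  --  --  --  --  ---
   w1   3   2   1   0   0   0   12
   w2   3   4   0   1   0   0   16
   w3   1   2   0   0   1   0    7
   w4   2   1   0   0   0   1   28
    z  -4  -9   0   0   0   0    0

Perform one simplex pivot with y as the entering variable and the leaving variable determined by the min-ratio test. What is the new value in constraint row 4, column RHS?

49/2

Ratio test on column y — row 1: 12/2 = 6; row 2: 16/4 = 4; row 3: 7/2 = 7/2; row 4: 28/1 = 28. Minimum is 7/2 at row 3 (w3 leaves); pivot element 2.
Divide row 3 by 2; eliminate column y from the other rows.
Row 4 update in column RHS: 28 − 1·(7/2) = 49/2.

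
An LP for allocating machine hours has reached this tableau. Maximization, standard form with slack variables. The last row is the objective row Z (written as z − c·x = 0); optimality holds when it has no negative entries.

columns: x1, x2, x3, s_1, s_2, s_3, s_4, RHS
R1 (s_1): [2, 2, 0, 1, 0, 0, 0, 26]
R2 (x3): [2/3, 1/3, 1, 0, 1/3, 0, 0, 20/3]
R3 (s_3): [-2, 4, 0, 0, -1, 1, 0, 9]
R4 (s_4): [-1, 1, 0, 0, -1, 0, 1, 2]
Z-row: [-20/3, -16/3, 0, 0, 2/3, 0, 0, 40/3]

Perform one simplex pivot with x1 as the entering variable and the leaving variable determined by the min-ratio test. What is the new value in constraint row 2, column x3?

Ratio test on column x1 — row 1: 26/2 = 13; row 2: (20/3)/(2/3) = 10; row 3: entry -2 ≤ 0; row 4: entry -1 ≤ 0. Minimum is 10 at row 2 (x3 leaves); pivot element 2/3.
Divide row 2 by 2/3; eliminate column x1 from the other rows.
In the new row 2, the x3 entry is the old entry divided by the pivot: 1/(2/3) = 3/2.

3/2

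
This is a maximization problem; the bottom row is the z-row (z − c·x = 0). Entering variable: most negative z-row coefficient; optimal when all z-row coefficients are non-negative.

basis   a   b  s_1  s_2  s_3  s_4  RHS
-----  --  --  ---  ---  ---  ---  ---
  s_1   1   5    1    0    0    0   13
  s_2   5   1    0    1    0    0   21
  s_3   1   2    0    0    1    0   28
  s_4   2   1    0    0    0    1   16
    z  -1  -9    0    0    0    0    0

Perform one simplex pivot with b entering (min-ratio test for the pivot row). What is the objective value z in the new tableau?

Ratio test on column b — row 1: 13/5 = 13/5; row 2: 21/1 = 21; row 3: 28/2 = 14; row 4: 16/1 = 16. Minimum is 13/5 at row 1 (s_1 leaves); pivot element 5.
Pivot on row 1; the z-row RHS becomes 0 − (-9)·(13/5) = 117/5.

117/5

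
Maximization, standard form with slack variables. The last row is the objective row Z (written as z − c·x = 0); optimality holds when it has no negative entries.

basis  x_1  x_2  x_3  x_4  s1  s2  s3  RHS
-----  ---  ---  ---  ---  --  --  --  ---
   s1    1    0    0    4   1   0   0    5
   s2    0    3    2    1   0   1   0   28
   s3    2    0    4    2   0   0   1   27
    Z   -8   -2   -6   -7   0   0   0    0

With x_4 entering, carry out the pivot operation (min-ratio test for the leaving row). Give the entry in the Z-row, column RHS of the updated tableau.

35/4

Ratio test on column x_4 — row 1: 5/4 = 5/4; row 2: 28/1 = 28; row 3: 27/2 = 27/2. Minimum is 5/4 at row 1 (s1 leaves); pivot element 4.
Divide row 1 by 4; eliminate column x_4 from the other rows.
Z-row update in column RHS: 0 − (-7)·(5/4) = 35/4.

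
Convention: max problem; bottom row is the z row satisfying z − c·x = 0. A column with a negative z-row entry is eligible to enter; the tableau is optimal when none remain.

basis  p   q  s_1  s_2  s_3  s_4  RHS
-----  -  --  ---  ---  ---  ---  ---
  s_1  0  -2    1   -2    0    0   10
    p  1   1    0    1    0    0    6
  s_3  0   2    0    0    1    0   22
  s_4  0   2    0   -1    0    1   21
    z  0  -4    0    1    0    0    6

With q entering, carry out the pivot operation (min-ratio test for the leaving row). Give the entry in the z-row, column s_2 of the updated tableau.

5

Ratio test on column q — row 1: entry -2 ≤ 0; row 2: 6/1 = 6; row 3: 22/2 = 11; row 4: 21/2 = 21/2. Minimum is 6 at row 2 (p leaves); pivot element 1.
Divide row 2 by 1; eliminate column q from the other rows.
z-row update in column s_2: 1 − (-4)·1 = 5.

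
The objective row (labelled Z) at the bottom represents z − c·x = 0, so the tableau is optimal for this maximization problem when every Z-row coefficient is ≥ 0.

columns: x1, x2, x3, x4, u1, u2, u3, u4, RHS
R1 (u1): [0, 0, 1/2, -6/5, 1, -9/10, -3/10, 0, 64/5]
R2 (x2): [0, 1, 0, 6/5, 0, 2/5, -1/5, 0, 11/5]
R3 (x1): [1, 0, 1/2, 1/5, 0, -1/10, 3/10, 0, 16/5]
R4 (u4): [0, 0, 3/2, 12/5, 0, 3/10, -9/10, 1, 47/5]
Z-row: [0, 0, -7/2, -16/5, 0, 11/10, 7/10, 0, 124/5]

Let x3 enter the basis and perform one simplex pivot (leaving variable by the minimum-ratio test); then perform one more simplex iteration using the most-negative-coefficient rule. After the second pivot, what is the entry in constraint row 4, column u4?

Ratio test on column x3 — row 1: (64/5)/(1/2) = 128/5; row 2: entry 0 ≤ 0; row 3: (16/5)/(1/2) = 32/5; row 4: (47/5)/(3/2) = 94/15. Minimum is 94/15 at row 4 (u4 leaves); pivot element 3/2.
Divide row 4 by 3/2; eliminate column x3 from the other rows.
Second iteration: most negative Z-row entry is -7/5 in column u3, so u3 enters.
Ratio test on column u3 — row 1: entry 0 ≤ 0; row 2: entry -1/5 ≤ 0; row 3: (1/15)/(3/5) = 1/9; row 4: entry -3/5 ≤ 0. Minimum is 1/9 at row 3 (x1 leaves); pivot element 3/5.
Divide row 3 by 3/5; eliminate column u3 from the other rows.
After both pivots, the entry at constraint row 4, column u4 is 1/3.

1/3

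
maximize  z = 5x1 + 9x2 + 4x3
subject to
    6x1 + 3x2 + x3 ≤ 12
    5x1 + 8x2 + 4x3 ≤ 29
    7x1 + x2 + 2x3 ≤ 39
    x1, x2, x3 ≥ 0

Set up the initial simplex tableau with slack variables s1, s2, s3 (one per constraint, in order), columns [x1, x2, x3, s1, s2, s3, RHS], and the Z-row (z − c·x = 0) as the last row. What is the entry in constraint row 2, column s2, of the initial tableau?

1

Slack s2 belongs to constraint 2; its column is the unit vector e_2, so the entry in row 2 is 1.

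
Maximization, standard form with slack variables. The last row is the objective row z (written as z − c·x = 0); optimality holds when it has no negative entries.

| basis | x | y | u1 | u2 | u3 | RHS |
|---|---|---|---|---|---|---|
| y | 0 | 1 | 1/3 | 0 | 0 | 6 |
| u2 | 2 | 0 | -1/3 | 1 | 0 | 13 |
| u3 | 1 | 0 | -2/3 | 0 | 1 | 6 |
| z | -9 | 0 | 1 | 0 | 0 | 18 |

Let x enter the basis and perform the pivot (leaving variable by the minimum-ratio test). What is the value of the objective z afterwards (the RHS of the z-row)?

72

Ratio test on column x — row 1: entry 0 ≤ 0; row 2: 13/2 = 13/2; row 3: 6/1 = 6. Minimum is 6 at row 3 (u3 leaves); pivot element 1.
Pivot on row 3; the z-row RHS becomes 18 − (-9)·6 = 72.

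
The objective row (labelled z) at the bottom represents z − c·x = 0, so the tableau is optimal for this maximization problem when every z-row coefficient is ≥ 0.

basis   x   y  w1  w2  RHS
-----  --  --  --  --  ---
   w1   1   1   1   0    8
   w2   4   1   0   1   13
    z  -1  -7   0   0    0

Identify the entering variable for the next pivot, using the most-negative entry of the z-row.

y

Negative z-row entries: x: -1, y: -7.
The most negative is -7 in column y, so y enters.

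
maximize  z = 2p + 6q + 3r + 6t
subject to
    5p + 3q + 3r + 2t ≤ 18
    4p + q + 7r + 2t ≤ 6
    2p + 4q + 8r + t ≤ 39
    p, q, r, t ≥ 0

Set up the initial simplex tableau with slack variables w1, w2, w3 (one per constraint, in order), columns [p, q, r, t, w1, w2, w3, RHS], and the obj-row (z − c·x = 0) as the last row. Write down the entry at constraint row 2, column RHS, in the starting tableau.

The RHS of constraint 2 is b_2 = 6.

6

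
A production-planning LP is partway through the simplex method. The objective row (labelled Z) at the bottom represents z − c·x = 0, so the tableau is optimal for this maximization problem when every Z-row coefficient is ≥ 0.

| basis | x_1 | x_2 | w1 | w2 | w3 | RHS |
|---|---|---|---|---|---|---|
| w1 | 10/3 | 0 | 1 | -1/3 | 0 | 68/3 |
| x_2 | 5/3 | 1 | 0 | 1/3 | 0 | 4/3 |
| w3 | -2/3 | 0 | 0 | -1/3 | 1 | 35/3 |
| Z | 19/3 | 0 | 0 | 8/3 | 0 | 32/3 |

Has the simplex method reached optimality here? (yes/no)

Every Z-row coefficient is ≥ 0, so the tableau is optimal.

yes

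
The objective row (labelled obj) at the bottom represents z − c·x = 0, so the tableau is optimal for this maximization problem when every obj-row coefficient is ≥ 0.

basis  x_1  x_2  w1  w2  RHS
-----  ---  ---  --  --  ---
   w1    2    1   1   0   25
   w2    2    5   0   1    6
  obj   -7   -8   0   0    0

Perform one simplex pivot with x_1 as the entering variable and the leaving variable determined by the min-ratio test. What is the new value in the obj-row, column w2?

Ratio test on column x_1 — row 1: 25/2 = 25/2; row 2: 6/2 = 3. Minimum is 3 at row 2 (w2 leaves); pivot element 2.
Divide row 2 by 2; eliminate column x_1 from the other rows.
obj-row update in column w2: 0 − (-7)·(1/2) = 7/2.

7/2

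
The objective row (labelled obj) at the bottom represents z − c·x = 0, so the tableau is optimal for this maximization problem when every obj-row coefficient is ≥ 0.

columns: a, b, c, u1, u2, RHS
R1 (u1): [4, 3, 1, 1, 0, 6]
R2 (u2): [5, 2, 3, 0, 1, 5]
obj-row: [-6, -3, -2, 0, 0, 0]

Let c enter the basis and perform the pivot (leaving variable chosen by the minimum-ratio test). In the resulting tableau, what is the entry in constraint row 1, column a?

Ratio test on column c — row 1: 6/1 = 6; row 2: 5/3 = 5/3. Minimum is 5/3 at row 2 (u2 leaves); pivot element 3.
Divide row 2 by 3; eliminate column c from the other rows.
Row 1 update in column a: 4 − 1·(5/3) = 7/3.

7/3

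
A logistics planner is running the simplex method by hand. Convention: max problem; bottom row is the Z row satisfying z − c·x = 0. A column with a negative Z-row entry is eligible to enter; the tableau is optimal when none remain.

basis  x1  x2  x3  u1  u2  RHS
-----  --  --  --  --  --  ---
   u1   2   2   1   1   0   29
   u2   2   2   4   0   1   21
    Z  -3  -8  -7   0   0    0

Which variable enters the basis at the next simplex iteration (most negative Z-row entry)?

x2

Negative Z-row entries: x1: -3, x2: -8, x3: -7.
The most negative is -8 in column x2, so x2 enters.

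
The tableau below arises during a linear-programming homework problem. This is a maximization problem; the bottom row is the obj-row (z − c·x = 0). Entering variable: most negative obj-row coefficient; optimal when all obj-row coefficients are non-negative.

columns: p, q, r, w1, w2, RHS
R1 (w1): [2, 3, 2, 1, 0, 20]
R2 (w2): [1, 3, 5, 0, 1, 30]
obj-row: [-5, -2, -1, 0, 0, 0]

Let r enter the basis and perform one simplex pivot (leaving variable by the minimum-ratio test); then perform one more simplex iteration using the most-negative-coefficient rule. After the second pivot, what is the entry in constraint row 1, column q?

Ratio test on column r — row 1: 20/2 = 10; row 2: 30/5 = 6. Minimum is 6 at row 2 (w2 leaves); pivot element 5.
Divide row 2 by 5; eliminate column r from the other rows.
Second iteration: most negative obj-row entry is -24/5 in column p, so p enters.
Ratio test on column p — row 1: 8/(8/5) = 5; row 2: 6/(1/5) = 30. Minimum is 5 at row 1 (w1 leaves); pivot element 8/5.
Divide row 1 by 8/5; eliminate column p from the other rows.
After both pivots, the entry at constraint row 1, column q is 9/8.

9/8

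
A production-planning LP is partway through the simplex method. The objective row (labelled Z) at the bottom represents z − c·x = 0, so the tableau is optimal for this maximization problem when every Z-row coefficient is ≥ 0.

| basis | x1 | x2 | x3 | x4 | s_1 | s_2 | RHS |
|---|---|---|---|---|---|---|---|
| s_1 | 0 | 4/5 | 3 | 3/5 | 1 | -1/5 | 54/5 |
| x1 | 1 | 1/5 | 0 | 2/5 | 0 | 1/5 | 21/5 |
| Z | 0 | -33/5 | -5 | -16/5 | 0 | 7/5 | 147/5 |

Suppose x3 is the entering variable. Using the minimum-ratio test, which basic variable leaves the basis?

s_1

Column x3 entries and ratios — s_1: (54/5)/3 = 18/5; x1: 0 ≤ 0, skip.
Smallest ratio is 18/5 in the row of s_1, so s_1 leaves.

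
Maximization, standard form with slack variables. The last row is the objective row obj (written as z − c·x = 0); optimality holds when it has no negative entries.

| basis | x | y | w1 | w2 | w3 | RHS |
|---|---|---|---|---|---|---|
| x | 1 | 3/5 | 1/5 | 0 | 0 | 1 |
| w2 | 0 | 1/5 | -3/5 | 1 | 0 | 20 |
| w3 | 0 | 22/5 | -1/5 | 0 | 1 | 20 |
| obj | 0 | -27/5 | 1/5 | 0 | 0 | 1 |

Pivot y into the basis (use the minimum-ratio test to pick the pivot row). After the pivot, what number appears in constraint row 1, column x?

Ratio test on column y — row 1: 1/(3/5) = 5/3; row 2: 20/(1/5) = 100; row 3: 20/(22/5) = 50/11. Minimum is 5/3 at row 1 (x leaves); pivot element 3/5.
Divide row 1 by 3/5; eliminate column y from the other rows.
In the new row 1, the x entry is the old entry divided by the pivot: 1/(3/5) = 5/3.

5/3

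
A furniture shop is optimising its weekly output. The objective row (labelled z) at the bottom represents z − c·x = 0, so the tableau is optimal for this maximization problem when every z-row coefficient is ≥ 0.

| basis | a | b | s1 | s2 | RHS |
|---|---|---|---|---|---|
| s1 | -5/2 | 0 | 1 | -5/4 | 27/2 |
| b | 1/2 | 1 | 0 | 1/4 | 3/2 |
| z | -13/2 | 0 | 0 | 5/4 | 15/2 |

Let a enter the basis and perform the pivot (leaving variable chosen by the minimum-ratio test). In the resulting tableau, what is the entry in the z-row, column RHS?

Ratio test on column a — row 1: entry -5/2 ≤ 0; row 2: (3/2)/(1/2) = 3. Minimum is 3 at row 2 (b leaves); pivot element 1/2.
Divide row 2 by 1/2; eliminate column a from the other rows.
z-row update in column RHS: 15/2 − (-13/2)·3 = 27.

27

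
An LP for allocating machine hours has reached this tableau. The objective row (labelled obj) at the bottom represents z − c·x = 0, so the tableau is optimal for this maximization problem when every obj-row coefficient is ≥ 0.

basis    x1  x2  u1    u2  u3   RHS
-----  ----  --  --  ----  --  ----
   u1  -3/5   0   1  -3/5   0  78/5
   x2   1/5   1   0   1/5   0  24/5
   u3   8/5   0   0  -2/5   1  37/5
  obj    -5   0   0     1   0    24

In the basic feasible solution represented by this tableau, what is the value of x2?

x2 is basic (row 2); its value is the RHS of that row, 24/5.

24/5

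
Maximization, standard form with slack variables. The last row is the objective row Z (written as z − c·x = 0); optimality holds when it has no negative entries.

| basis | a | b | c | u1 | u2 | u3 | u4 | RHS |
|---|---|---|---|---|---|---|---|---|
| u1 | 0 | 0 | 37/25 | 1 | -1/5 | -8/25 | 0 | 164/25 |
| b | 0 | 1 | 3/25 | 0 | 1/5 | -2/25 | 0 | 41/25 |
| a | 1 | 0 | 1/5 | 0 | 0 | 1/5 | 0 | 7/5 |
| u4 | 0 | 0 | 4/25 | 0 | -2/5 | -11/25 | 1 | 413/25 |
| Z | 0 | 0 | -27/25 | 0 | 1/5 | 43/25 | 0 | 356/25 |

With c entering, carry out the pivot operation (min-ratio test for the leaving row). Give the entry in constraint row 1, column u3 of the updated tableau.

Ratio test on column c — row 1: (164/25)/(37/25) = 164/37; row 2: (41/25)/(3/25) = 41/3; row 3: (7/5)/(1/5) = 7; row 4: (413/25)/(4/25) = 413/4. Minimum is 164/37 at row 1 (u1 leaves); pivot element 37/25.
Divide row 1 by 37/25; eliminate column c from the other rows.
In the new row 1, the u3 entry is the old entry divided by the pivot: (-8/25)/(37/25) = -8/37.

-8/37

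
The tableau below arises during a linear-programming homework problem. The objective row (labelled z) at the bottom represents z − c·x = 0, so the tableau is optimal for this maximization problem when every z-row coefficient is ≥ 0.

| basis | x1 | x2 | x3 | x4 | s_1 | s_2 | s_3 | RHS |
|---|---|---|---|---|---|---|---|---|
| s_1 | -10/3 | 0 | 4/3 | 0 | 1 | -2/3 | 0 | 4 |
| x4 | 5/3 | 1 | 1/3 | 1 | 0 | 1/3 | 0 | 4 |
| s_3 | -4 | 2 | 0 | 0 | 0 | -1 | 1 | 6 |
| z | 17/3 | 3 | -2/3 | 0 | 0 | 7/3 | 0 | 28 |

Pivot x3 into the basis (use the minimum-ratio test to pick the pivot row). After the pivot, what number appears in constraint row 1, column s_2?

Ratio test on column x3 — row 1: 4/(4/3) = 3; row 2: 4/(1/3) = 12; row 3: entry 0 ≤ 0. Minimum is 3 at row 1 (s_1 leaves); pivot element 4/3.
Divide row 1 by 4/3; eliminate column x3 from the other rows.
In the new row 1, the s_2 entry is the old entry divided by the pivot: (-2/3)/(4/3) = -1/2.

-1/2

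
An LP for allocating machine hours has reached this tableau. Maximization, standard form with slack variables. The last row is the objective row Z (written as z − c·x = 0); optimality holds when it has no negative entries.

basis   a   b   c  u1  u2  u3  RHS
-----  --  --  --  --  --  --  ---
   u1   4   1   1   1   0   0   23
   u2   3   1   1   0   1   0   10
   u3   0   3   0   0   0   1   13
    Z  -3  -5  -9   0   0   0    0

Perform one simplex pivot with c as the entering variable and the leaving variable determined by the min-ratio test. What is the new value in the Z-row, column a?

Ratio test on column c — row 1: 23/1 = 23; row 2: 10/1 = 10; row 3: entry 0 ≤ 0. Minimum is 10 at row 2 (u2 leaves); pivot element 1.
Divide row 2 by 1; eliminate column c from the other rows.
Z-row update in column a: -3 − (-9)·3 = 24.

24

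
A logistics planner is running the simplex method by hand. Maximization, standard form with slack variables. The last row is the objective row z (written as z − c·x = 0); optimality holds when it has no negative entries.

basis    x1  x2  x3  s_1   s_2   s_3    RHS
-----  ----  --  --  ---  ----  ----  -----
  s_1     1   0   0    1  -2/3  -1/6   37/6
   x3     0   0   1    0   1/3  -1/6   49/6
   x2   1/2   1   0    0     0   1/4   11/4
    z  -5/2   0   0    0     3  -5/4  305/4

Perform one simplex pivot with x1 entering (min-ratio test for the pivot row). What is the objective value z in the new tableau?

90

Ratio test on column x1 — row 1: (37/6)/1 = 37/6; row 2: entry 0 ≤ 0; row 3: (11/4)/(1/2) = 11/2. Minimum is 11/2 at row 3 (x2 leaves); pivot element 1/2.
Pivot on row 3; the z-row RHS becomes 305/4 − (-5/2)·(11/2) = 90.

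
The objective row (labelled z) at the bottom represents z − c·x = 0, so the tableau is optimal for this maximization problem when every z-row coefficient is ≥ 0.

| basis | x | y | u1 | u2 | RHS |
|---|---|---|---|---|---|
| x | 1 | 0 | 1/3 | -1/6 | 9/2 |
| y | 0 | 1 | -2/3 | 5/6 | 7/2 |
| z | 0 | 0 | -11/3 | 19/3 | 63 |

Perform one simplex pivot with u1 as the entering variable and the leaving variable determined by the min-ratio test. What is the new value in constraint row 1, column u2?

Ratio test on column u1 — row 1: (9/2)/(1/3) = 27/2; row 2: entry -2/3 ≤ 0. Minimum is 27/2 at row 1 (x leaves); pivot element 1/3.
Divide row 1 by 1/3; eliminate column u1 from the other rows.
In the new row 1, the u2 entry is the old entry divided by the pivot: (-1/6)/(1/3) = -1/2.

-1/2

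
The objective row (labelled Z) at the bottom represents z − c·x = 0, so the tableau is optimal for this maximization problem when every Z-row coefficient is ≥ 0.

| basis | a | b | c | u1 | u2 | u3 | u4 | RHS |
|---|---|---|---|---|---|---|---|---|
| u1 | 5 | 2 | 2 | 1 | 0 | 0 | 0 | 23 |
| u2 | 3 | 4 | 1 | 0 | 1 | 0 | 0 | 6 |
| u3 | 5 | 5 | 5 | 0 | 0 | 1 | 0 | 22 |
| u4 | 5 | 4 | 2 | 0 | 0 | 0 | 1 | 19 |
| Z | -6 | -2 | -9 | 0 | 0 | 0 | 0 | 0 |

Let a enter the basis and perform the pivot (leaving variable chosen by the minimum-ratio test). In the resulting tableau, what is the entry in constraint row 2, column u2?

Ratio test on column a — row 1: 23/5 = 23/5; row 2: 6/3 = 2; row 3: 22/5 = 22/5; row 4: 19/5 = 19/5. Minimum is 2 at row 2 (u2 leaves); pivot element 3.
Divide row 2 by 3; eliminate column a from the other rows.
In the new row 2, the u2 entry is the old entry divided by the pivot: 1/3 = 1/3.

1/3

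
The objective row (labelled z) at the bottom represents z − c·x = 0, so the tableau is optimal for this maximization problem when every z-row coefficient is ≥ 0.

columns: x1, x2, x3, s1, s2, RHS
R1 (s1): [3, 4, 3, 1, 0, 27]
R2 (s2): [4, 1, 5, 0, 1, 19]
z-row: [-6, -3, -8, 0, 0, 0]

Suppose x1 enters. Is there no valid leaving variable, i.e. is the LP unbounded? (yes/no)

Column x1 has positive entries in row(s) 1, 2, so the ratio test bounds it — not unbounded.

no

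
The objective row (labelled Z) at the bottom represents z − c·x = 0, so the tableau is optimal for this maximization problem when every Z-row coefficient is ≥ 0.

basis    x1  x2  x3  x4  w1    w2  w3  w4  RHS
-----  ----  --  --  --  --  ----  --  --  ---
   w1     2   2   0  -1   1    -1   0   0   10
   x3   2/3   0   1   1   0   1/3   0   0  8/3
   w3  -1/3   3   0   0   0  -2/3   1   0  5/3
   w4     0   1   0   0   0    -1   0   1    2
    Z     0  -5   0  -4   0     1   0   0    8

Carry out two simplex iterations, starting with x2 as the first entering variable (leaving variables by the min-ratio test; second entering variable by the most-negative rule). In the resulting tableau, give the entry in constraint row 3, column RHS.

5/9

Ratio test on column x2 — row 1: 10/2 = 5; row 2: entry 0 ≤ 0; row 3: (5/3)/3 = 5/9; row 4: 2/1 = 2. Minimum is 5/9 at row 3 (w3 leaves); pivot element 3.
Divide row 3 by 3; eliminate column x2 from the other rows.
Second iteration: most negative Z-row entry is -4 in column x4, so x4 enters.
Ratio test on column x4 — row 1: entry -1 ≤ 0; row 2: (8/3)/1 = 8/3; row 3: entry 0 ≤ 0; row 4: entry 0 ≤ 0. Minimum is 8/3 at row 2 (x3 leaves); pivot element 1.
Divide row 2 by 1; eliminate column x4 from the other rows.
After both pivots, the entry at constraint row 3, column RHS is 5/9.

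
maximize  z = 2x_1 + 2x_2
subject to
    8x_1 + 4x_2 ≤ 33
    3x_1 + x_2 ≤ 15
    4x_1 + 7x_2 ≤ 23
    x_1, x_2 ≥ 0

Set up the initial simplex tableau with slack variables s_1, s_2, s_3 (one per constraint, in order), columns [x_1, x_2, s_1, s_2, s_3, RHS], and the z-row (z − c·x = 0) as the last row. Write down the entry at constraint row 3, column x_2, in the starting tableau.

Constraint 3 has coefficient 7 on x_2.

7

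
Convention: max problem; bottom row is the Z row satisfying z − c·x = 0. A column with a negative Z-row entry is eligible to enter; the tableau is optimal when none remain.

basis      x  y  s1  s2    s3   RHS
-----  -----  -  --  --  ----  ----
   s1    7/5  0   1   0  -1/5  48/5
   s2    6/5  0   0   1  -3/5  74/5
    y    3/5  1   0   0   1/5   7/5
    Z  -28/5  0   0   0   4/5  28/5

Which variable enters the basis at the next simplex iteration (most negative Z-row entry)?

x

Negative Z-row entries: x: -28/5.
The most negative is -28/5 in column x, so x enters.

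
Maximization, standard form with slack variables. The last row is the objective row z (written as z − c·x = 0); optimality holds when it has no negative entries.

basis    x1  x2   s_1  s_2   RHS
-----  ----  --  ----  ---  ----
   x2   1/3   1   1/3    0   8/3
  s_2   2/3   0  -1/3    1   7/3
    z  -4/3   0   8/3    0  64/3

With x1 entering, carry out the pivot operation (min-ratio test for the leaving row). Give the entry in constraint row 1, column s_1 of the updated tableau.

Ratio test on column x1 — row 1: (8/3)/(1/3) = 8; row 2: (7/3)/(2/3) = 7/2. Minimum is 7/2 at row 2 (s_2 leaves); pivot element 2/3.
Divide row 2 by 2/3; eliminate column x1 from the other rows.
Row 1 update in column s_1: 1/3 − (1/3)·(-1/2) = 1/2.

1/2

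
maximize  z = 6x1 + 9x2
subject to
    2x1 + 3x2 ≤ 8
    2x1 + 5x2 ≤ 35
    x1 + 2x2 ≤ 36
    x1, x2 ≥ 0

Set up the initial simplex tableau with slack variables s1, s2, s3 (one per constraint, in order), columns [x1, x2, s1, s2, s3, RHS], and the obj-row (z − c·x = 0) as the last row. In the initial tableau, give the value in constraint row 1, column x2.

3

Constraint 1 has coefficient 3 on x2.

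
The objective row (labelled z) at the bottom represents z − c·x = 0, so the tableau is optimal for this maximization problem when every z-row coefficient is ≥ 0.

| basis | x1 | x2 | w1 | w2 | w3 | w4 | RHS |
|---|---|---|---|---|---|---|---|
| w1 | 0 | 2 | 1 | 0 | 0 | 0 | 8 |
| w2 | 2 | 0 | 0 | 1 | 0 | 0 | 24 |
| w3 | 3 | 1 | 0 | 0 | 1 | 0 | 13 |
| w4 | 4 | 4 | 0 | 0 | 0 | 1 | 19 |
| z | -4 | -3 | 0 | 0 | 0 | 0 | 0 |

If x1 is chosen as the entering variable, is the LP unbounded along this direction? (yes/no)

Column x1 has positive entries in row(s) 2, 3, 4, so the ratio test bounds it — not unbounded.

no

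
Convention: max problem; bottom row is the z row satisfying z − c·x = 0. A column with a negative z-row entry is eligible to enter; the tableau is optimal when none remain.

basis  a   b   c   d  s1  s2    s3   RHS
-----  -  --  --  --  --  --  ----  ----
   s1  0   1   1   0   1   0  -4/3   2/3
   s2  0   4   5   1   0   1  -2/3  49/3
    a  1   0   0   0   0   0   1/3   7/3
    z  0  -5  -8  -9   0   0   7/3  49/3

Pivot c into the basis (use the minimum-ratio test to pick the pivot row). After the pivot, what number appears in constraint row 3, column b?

Ratio test on column c — row 1: (2/3)/1 = 2/3; row 2: (49/3)/5 = 49/15; row 3: entry 0 ≤ 0. Minimum is 2/3 at row 1 (s1 leaves); pivot element 1.
Divide row 1 by 1; eliminate column c from the other rows.
Row 3 update in column b: 0 − 0·1 = 0.

0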